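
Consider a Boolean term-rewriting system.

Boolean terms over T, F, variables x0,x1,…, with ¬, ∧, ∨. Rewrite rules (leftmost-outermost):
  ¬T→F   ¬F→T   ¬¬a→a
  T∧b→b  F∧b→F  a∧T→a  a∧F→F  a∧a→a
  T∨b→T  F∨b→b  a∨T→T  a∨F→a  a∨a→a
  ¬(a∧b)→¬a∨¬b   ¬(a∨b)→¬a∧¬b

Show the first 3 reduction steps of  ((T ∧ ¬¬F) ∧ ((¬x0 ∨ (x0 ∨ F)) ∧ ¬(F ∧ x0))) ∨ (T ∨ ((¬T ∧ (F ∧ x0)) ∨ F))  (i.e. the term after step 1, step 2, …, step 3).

Answer: after 3 steps: F ∨ (T ∨ ((¬T ∧ (F ∧ x0)) ∨ F))

Working:
  start: ((T ∧ ¬¬F) ∧ ((¬x0 ∨ (x0 ∨ F)) ∧ ¬(F ∧ x0))) ∨ (T ∨ ((¬T ∧ (F ∧ x0)) ∨ F))
  [1] (¬¬F ∧ ((¬x0 ∨ (x0 ∨ F)) ∧ ¬(F ∧ x0))) ∨ (T ∨ ((¬T ∧ (F ∧ x0)) ∨ F))
  [2] (F ∧ ((¬x0 ∨ (x0 ∨ F)) ∧ ¬(F ∧ x0))) ∨ (T ∨ ((¬T ∧ (F ∧ x0)) ∨ F))
  [3] F ∨ (T ∨ ((¬T ∧ (F ∧ x0)) ∨ F))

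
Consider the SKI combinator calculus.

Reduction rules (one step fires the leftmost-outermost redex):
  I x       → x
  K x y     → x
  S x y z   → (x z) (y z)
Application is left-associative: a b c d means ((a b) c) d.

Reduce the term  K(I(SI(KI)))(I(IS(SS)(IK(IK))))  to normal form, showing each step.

  start: K(I(SI(KI)))(I(IS(SS)(IK(IK))))
  step 1: I(SI(KI))
  step 2: SI(KI)

Answer: normal form = SI(KI)  (in 2 steps)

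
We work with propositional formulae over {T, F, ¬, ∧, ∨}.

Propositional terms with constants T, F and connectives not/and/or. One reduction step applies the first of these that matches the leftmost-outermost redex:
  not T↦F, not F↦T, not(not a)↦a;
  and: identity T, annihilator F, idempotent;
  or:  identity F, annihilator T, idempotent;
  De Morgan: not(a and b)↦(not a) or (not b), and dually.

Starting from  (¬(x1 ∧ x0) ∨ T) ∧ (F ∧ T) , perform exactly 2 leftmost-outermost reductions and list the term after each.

Answer: after 2 steps: F ∧ T

Derivation:
  start: (¬(x1 ∧ x0) ∨ T) ∧ (F ∧ T)
  step 1: T ∧ (F ∧ T)
  step 2: F ∧ T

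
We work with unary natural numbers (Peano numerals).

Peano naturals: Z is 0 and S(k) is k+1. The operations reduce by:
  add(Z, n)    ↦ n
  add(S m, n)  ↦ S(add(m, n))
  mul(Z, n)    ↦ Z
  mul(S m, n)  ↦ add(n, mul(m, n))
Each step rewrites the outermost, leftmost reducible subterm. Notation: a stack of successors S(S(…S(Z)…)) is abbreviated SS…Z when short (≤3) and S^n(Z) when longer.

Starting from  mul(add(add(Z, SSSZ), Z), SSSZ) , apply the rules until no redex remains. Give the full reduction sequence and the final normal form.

  start: mul(add(add(Z, SSSZ), Z), SSSZ)
  step 1: mul(add(SSSZ, Z), SSSZ)
  step 2: mul(S(add(SSZ, Z)), SSSZ)
  step 3: add(SSSZ, mul(add(SSZ, Z), SSSZ))
  step 4: S(add(SSZ, mul(add(SSZ, Z), SSSZ)))
  step 5: S(S(add(SZ, mul(add(SSZ, Z), SSSZ))))
  step 6: S(S(S(add(Z, mul(add(SSZ, Z), SSSZ)))))
  step 7: S(S(S(mul(add(SSZ, Z), SSSZ))))
  step 8: S(S(S(mul(S(add(SZ, Z)), SSSZ))))
  step 9: S(S(S(add(SSSZ, mul(add(SZ, Z), SSSZ)))))
  step 10: S(S(S(S(add(SSZ, mul(add(SZ, Z), SSSZ))))))
  step 11: S(S(S(S(S(add(SZ, mul(add(SZ, Z), SSSZ)))))))
  step 12: S(S(S(S(S(S(add(Z, mul(add(SZ, Z), SSSZ))))))))
  step 13: S(S(S(S(S(S(mul(add(SZ, Z), SSSZ)))))))
  step 14: S(S(S(S(S(S(mul(S(add(Z, Z)), SSSZ)))))))
  step 15: S(S(S(S(S(S(add(SSSZ, mul(add(Z, Z), SSSZ))))))))
  step 16: S(S(S(S(S(S(S(add(SSZ, mul(add(Z, Z), SSSZ)))))))))
  step 17: S(S(S(S(S(S(S(S(add(SZ, mul(add(Z, Z), SSSZ))))))))))
  step 18: S(S(S(S(S(S(S(S(S(add(Z, mul(add(Z, Z), SSSZ)))))))))))
  step 19: S(S(S(S(S(S(S(S(S(mul(add(Z, Z), SSSZ))))))))))
  step 20: S(S(S(S(S(S(S(S(S(mul(Z, SSSZ))))))))))
  step 21: S^9(Z)

Answer: normal form = S^9(Z)  (in 21 steps)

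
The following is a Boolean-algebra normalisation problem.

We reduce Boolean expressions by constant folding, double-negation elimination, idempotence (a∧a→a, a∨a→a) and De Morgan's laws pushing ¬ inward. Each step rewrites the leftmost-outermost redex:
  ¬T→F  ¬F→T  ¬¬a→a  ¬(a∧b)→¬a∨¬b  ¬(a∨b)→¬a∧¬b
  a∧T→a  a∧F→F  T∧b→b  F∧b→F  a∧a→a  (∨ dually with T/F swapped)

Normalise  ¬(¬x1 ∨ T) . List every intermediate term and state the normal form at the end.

  start: ¬(¬x1 ∨ T)
  →1  ¬¬x1 ∧ ¬T
  →2  x1 ∧ ¬T
  →3  x1 ∧ F
  →4  F

Answer: normal form = F  (in 4 steps)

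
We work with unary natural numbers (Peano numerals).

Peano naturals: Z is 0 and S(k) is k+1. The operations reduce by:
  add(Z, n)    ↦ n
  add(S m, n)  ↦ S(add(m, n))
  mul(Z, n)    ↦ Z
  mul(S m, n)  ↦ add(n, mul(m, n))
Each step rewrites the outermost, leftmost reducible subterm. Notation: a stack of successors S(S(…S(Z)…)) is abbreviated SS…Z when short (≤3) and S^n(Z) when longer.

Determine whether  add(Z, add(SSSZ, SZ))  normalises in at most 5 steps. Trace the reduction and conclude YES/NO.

Answer: YES — reaches normal form S^4(Z) in 5 ≤ 5 steps

Derivation:
  start: add(Z, add(SSSZ, SZ))
  [1] add(SSSZ, SZ)
  [2] S(add(SSZ, SZ))
  [3] S(S(add(SZ, SZ)))
  [4] S(S(S(add(Z, SZ))))
  [5] S^4(Z)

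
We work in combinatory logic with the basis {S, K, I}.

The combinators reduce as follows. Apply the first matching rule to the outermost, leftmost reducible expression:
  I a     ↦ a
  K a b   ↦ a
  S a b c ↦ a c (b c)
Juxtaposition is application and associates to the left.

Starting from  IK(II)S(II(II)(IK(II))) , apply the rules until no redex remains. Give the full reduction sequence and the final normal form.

Answer: normal form = KI  (in 10 steps)

Derivation:
  start: IK(II)S(II(II)(IK(II)))
  [1] K(II)S(II(II)(IK(II)))
  [2] II(II(II)(IK(II)))
  [3] I(II(II)(IK(II)))
  [4] II(II)(IK(II))
  [5] I(II)(IK(II))
  [6] II(IK(II))
  [7] I(IK(II))
  [8] IK(II)
  [9] K(II)
  [10] KI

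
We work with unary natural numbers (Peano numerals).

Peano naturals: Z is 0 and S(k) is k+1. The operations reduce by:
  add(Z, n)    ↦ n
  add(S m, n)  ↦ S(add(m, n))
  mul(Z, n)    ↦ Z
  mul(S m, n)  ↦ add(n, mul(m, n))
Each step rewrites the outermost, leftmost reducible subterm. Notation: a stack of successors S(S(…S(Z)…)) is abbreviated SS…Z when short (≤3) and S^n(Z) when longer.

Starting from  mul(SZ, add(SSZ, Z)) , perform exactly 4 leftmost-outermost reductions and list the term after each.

  start: mul(SZ, add(SSZ, Z))
  [1] add(add(SSZ, Z), mul(Z, add(SSZ, Z)))
  [2] add(S(add(SZ, Z)), mul(Z, add(SSZ, Z)))
  [3] S(add(add(SZ, Z), mul(Z, add(SSZ, Z))))
  [4] S(add(S(add(Z, Z)), mul(Z, add(SSZ, Z))))

Answer: after 4 steps: S(add(S(add(Z, Z)), mul(Z, add(SSZ, Z))))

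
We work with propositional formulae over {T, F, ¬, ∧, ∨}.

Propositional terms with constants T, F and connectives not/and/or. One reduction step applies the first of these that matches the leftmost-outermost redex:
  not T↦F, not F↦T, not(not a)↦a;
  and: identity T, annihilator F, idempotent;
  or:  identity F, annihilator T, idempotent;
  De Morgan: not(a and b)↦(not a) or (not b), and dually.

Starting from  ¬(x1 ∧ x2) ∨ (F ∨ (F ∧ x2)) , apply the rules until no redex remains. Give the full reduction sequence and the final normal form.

  start: ¬(x1 ∧ x2) ∨ (F ∨ (F ∧ x2))
  →1  (¬x1 ∨ ¬x2) ∨ (F ∨ (F ∧ x2))
  →2  (¬x1 ∨ ¬x2) ∨ (F ∧ x2)
  →3  (¬x1 ∨ ¬x2) ∨ F
  →4  ¬x1 ∨ ¬x2

Answer: normal form = ¬x1 ∨ ¬x2  (in 4 steps)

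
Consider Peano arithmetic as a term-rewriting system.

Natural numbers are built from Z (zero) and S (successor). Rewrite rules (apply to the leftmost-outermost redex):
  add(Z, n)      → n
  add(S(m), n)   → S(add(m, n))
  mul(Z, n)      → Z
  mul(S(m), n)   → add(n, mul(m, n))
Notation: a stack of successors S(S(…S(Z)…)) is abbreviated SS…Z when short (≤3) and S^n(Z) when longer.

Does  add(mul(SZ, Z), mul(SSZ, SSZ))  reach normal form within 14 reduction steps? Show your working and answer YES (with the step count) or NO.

  start: add(mul(SZ, Z), mul(SSZ, SSZ))
  step 1: add(add(Z, mul(Z, Z)), mul(SSZ, SSZ))
  step 2: add(mul(Z, Z), mul(SSZ, SSZ))
  step 3: add(Z, mul(SSZ, SSZ))
  step 4: mul(SSZ, SSZ)
  step 5: add(SSZ, mul(SZ, SSZ))
  step 6: S(add(SZ, mul(SZ, SSZ)))
  step 7: S(S(add(Z, mul(SZ, SSZ))))
  step 8: S(S(mul(SZ, SSZ)))
  step 9: S(S(add(SSZ, mul(Z, SSZ))))
  step 10: S(S(S(add(SZ, mul(Z, SSZ)))))
  step 11: S(S(S(S(add(Z, mul(Z, SSZ))))))
  step 12: S(S(S(S(mul(Z, SSZ)))))
  step 13: S^4(Z)

Answer: YES — reaches normal form S^4(Z) in 13 ≤ 14 steps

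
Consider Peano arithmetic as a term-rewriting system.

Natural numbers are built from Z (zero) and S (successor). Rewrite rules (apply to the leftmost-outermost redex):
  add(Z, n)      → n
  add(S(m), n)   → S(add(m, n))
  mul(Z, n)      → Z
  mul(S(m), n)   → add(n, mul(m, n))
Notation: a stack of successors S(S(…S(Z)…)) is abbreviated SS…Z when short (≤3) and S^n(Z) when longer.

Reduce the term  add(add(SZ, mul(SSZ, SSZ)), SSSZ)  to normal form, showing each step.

  start: add(add(SZ, mul(SSZ, SSZ)), SSSZ)
  [1] add(S(add(Z, mul(SSZ, SSZ))), SSSZ)
  [2] S(add(add(Z, mul(SSZ, SSZ)), SSSZ))
  [3] S(add(mul(SSZ, SSZ), SSSZ))
  [4] S(add(add(SSZ, mul(SZ, SSZ)), SSSZ))
  [5] S(add(S(add(SZ, mul(SZ, SSZ))), SSSZ))
  [6] S(S(add(add(SZ, mul(SZ, SSZ)), SSSZ)))
  [7] S(S(add(S(add(Z, mul(SZ, SSZ))), SSSZ)))
  [8] S(S(S(add(add(Z, mul(SZ, SSZ)), SSSZ))))
  [9] S(S(S(add(mul(SZ, SSZ), SSSZ))))
  [10] S(S(S(add(add(SSZ, mul(Z, SSZ)), SSSZ))))
  [11] S(S(S(add(S(add(SZ, mul(Z, SSZ))), SSSZ))))
  [12] S(S(S(S(add(add(SZ, mul(Z, SSZ)), SSSZ)))))
  [13] S(S(S(S(add(S(add(Z, mul(Z, SSZ))), SSSZ)))))
  [14] S(S(S(S(S(add(add(Z, mul(Z, SSZ)), SSSZ))))))
  [15] S(S(S(S(S(add(mul(Z, SSZ), SSSZ))))))
  [16] S(S(S(S(S(add(Z, SSSZ))))))
  [17] S^8(Z)

Answer: normal form = S^8(Z)  (in 17 steps)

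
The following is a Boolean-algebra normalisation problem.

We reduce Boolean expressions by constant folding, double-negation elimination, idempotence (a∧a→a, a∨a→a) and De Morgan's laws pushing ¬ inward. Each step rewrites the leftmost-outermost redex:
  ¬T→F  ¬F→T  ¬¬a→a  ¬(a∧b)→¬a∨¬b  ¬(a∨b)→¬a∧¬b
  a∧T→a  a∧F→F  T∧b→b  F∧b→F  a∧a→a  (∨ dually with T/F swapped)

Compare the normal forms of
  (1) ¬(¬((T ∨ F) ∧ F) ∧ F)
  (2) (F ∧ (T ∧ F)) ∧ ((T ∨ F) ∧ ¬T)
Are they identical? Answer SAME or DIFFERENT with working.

Term A:
  start: ¬(¬((T ∨ F) ∧ F) ∧ F)
  [1] ¬¬((T ∨ F) ∧ F) ∨ ¬F
  [2] ((T ∨ F) ∧ F) ∨ ¬F
  [3] F ∨ ¬F
  [4] ¬F
  [5] T

Term B:
  start: (F ∧ (T ∧ F)) ∧ ((T ∨ F) ∧ ¬T)
  [1] F ∧ ((T ∨ F) ∧ ¬T)
  [2] F

Answer: DIFFERENT — A ⇓ T, B ⇓ F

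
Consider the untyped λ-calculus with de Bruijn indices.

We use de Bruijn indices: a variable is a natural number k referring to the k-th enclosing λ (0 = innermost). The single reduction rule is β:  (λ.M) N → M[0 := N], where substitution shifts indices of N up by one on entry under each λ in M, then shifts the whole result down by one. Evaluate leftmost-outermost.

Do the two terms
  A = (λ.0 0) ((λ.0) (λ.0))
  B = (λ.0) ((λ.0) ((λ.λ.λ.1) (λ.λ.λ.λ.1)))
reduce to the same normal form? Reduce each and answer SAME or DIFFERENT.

Answer: DIFFERENT — A ⇓ λ.0, B ⇓ λ.λ.1

Reduction:
Term A:
  start: (λ.0 0) ((λ.0) (λ.0))
  [1] (λ.0) (λ.0) ((λ.0) (λ.0))
  [2] (λ.0) ((λ.0) (λ.0))
  [3] (λ.0) (λ.0)
  [4] λ.0

Term B:
  start: (λ.0) ((λ.0) ((λ.λ.λ.1) (λ.λ.λ.λ.1)))
  [1] (λ.0) ((λ.λ.λ.1) (λ.λ.λ.λ.1))
  [2] (λ.λ.λ.1) (λ.λ.λ.λ.1)
  [3] λ.λ.1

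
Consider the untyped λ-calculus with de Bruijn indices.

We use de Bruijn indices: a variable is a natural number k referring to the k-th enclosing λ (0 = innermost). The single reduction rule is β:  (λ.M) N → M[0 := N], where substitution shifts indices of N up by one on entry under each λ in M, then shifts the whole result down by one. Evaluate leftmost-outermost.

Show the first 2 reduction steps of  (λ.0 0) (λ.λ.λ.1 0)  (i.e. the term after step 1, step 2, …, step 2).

  start: (λ.0 0) (λ.λ.λ.1 0)
  →1  (λ.λ.λ.1 0) (λ.λ.λ.1 0)
  →2  λ.λ.1 0

Answer: after 2 steps: λ.λ.1 0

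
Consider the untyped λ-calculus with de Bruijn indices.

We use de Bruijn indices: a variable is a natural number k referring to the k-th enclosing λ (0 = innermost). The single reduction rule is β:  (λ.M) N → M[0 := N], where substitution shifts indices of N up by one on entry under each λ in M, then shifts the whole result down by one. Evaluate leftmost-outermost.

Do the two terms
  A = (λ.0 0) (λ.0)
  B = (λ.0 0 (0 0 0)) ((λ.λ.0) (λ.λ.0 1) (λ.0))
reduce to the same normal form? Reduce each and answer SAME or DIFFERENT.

Answer: SAME — A ⇓ λ.0, B ⇓ λ.0

Reduction:
Term A:
  start: (λ.0 0) (λ.0)
  →1  (λ.0) (λ.0)
  →2  λ.0

Term B:
  start: (λ.0 0 (0 0 0)) ((λ.λ.0) (λ.λ.0 1) (λ.0))
  →1  (λ.λ.0) (λ.λ.0 1) (λ.0) ((λ.λ.0) (λ.λ.0 1) (λ.0)) ((λ.λ.0) (λ.λ.0 1) (λ.0) ((λ.λ.0) (λ.λ.0 1) (λ.0)) ((λ.λ.0) (λ.λ.0 1) (λ.0)))
  →2  (λ.0) (λ.0) ((λ.λ.0) (λ.λ.0 1) (λ.0)) ((λ.λ.0) (λ.λ.0 1) (λ.0) ((λ.λ.0) (λ.λ.0 1) (λ.0)) ((λ.λ.0) (λ.λ.0 1) (λ.0)))
  →3  (λ.0) ((λ.λ.0) (λ.λ.0 1) (λ.0)) ((λ.λ.0) (λ.λ.0 1) (λ.0) ((λ.λ.0) (λ.λ.0 1) (λ.0)) ((λ.λ.0) (λ.λ.0 1) (λ.0)))
  →4  (λ.λ.0) (λ.λ.0 1) (λ.0) ((λ.λ.0) (λ.λ.0 1) (λ.0) ((λ.λ.0) (λ.λ.0 1) (λ.0)) ((λ.λ.0) (λ.λ.0 1) (λ.0)))
  →5  (λ.0) (λ.0) ((λ.λ.0) (λ.λ.0 1) (λ.0) ((λ.λ.0) (λ.λ.0 1) (λ.0)) ((λ.λ.0) (λ.λ.0 1) (λ.0)))
  →6  (λ.0) ((λ.λ.0) (λ.λ.0 1) (λ.0) ((λ.λ.0) (λ.λ.0 1) (λ.0)) ((λ.λ.0) (λ.λ.0 1) (λ.0)))
  →7  (λ.λ.0) (λ.λ.0 1) (λ.0) ((λ.λ.0) (λ.λ.0 1) (λ.0)) ((λ.λ.0) (λ.λ.0 1) (λ.0))
  →8  (λ.0) (λ.0) ((λ.λ.0) (λ.λ.0 1) (λ.0)) ((λ.λ.0) (λ.λ.0 1) (λ.0))
  →9  (λ.0) ((λ.λ.0) (λ.λ.0 1) (λ.0)) ((λ.λ.0) (λ.λ.0 1) (λ.0))
  →10  (λ.λ.0) (λ.λ.0 1) (λ.0) ((λ.λ.0) (λ.λ.0 1) (λ.0))
  →11  (λ.0) (λ.0) ((λ.λ.0) (λ.λ.0 1) (λ.0))
  →12  (λ.0) ((λ.λ.0) (λ.λ.0 1) (λ.0))
  →13  (λ.λ.0) (λ.λ.0 1) (λ.0)
  →14  (λ.0) (λ.0)
  →15  λ.0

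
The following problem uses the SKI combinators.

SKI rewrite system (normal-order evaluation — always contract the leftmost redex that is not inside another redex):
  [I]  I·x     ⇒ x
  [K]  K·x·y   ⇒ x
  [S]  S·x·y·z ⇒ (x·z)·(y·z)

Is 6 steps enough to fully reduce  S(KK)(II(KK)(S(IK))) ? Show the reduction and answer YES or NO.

Answer: YES — reaches normal form S(KK)K in 3 ≤ 6 steps

Reduction:
  start: S(KK)(II(KK)(S(IK)))
  [1] S(KK)(I(KK)(S(IK)))
  [2] S(KK)(KK(S(IK)))
  [3] S(KK)K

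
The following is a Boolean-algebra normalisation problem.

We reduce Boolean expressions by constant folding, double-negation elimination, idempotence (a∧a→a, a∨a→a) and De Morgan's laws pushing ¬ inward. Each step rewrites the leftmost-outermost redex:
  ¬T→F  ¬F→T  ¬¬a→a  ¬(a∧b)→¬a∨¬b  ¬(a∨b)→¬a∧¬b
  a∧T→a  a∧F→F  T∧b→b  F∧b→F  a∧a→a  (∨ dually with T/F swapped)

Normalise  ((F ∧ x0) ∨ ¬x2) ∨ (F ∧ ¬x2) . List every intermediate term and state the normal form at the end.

  start: ((F ∧ x0) ∨ ¬x2) ∨ (F ∧ ¬x2)
  [1] (F ∨ ¬x2) ∨ (F ∧ ¬x2)
  [2] ¬x2 ∨ (F ∧ ¬x2)
  [3] ¬x2 ∨ F
  [4] ¬x2

Answer: normal form = ¬x2  (in 4 steps)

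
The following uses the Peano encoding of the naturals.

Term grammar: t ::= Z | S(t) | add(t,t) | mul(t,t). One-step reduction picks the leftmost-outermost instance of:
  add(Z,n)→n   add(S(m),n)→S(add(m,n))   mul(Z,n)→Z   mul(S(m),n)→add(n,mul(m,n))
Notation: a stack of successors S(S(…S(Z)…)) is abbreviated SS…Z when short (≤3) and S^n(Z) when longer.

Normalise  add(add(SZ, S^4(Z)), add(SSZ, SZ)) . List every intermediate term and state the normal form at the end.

  start: add(add(SZ, S^4(Z)), add(SSZ, SZ))
  step 1: add(S(add(Z, S^4(Z))), add(SSZ, SZ))
  step 2: S(add(add(Z, S^4(Z)), add(SSZ, SZ)))
  step 3: S(add(S^4(Z), add(SSZ, SZ)))
  step 4: S(S(add(SSSZ, add(SSZ, SZ))))
  step 5: S(S(S(add(SSZ, add(SSZ, SZ)))))
  step 6: S(S(S(S(add(SZ, add(SSZ, SZ))))))
  step 7: S(S(S(S(S(add(Z, add(SSZ, SZ)))))))
  step 8: S(S(S(S(S(add(SSZ, SZ))))))
  step 9: S(S(S(S(S(S(add(SZ, SZ)))))))
  step 10: S(S(S(S(S(S(S(add(Z, SZ))))))))
  step 11: S^8(Z)

Answer: normal form = S^8(Z)  (in 11 steps)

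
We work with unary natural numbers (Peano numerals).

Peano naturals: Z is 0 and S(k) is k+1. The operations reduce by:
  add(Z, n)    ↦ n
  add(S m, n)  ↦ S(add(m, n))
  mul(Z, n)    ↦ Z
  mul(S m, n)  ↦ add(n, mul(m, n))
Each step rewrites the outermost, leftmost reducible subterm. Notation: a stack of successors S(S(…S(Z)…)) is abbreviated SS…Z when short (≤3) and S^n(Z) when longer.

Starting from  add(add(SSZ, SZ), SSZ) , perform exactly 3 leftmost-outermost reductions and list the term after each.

  start: add(add(SSZ, SZ), SSZ)
  →1  add(S(add(SZ, SZ)), SSZ)
  →2  S(add(add(SZ, SZ), SSZ))
  →3  S(add(S(add(Z, SZ)), SSZ))

Answer: after 3 steps: S(add(S(add(Z, SZ)), SSZ))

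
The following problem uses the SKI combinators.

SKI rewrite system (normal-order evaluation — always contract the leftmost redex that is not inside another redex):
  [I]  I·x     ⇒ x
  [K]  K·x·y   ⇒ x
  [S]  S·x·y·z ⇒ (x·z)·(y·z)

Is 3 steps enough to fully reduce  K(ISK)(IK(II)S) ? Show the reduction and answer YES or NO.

Answer: YES — reaches normal form SK in 2 ≤ 3 steps

Reduction:
  start: K(ISK)(IK(II)S)
  [1] ISK
  [2] SK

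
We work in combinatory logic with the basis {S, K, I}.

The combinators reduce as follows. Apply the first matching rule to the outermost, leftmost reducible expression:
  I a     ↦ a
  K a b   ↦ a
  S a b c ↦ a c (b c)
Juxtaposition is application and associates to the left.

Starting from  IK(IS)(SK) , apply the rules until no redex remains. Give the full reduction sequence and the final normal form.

Answer: normal form = S  (in 3 steps)

Derivation:
  start: IK(IS)(SK)
  step 1: K(IS)(SK)
  step 2: IS
  step 3: S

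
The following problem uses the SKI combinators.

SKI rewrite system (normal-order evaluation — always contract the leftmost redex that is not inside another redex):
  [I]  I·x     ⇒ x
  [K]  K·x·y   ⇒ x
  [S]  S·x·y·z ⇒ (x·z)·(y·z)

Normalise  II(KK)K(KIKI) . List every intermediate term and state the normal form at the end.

  start: II(KK)K(KIKI)
  →1  I(KK)K(KIKI)
  →2  KKK(KIKI)
  →3  K(KIKI)
  →4  K(II)
  →5  KI

Answer: normal form = KI  (in 5 steps)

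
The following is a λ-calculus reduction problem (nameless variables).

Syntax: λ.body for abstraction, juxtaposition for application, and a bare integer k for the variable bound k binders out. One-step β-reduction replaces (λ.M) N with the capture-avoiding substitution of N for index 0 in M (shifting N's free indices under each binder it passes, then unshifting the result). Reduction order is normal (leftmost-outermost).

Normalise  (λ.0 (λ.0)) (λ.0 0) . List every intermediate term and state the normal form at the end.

  start: (λ.0 (λ.0)) (λ.0 0)
  step 1: (λ.0 0) (λ.0)
  step 2: (λ.0) (λ.0)
  step 3: λ.0

Answer: normal form = λ.0  (in 3 steps)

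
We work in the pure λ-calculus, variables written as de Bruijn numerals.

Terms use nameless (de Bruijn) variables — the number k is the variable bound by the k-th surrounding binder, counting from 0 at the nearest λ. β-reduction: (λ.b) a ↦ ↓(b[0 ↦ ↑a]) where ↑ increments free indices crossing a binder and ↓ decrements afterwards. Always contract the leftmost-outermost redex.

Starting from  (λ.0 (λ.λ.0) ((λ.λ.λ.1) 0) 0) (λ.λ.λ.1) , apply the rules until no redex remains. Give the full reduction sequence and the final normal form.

  start: (λ.0 (λ.λ.0) ((λ.λ.λ.1) 0) 0) (λ.λ.λ.1)
  [1] (λ.λ.λ.1) (λ.λ.0) ((λ.λ.λ.1) (λ.λ.λ.1)) (λ.λ.λ.1)
  [2] (λ.λ.1) ((λ.λ.λ.1) (λ.λ.λ.1)) (λ.λ.λ.1)
  [3] (λ.(λ.λ.λ.1) (λ.λ.λ.1)) (λ.λ.λ.1)
  [4] (λ.λ.λ.1) (λ.λ.λ.1)
  [5] λ.λ.1

Answer: normal form = λ.λ.1  (in 5 steps)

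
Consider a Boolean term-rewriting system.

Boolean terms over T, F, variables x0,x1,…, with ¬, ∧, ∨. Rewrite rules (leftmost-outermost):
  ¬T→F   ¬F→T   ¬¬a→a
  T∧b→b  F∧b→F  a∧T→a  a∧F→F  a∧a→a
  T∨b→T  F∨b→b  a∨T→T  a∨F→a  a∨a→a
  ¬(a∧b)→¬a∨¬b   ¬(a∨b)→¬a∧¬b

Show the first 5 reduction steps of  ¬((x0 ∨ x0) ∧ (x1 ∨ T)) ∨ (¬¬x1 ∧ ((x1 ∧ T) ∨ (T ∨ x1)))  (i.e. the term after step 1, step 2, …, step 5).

Answer: after 5 steps: (¬x0 ∨ (¬x1 ∧ F)) ∨ (¬¬x1 ∧ ((x1 ∧ T) ∨ (T ∨ x1)))

Derivation:
  start: ¬((x0 ∨ x0) ∧ (x1 ∨ T)) ∨ (¬¬x1 ∧ ((x1 ∧ T) ∨ (T ∨ x1)))
  →1  (¬(x0 ∨ x0) ∨ ¬(x1 ∨ T)) ∨ (¬¬x1 ∧ ((x1 ∧ T) ∨ (T ∨ x1)))
  →2  ((¬x0 ∧ ¬x0) ∨ ¬(x1 ∨ T)) ∨ (¬¬x1 ∧ ((x1 ∧ T) ∨ (T ∨ x1)))
  →3  (¬x0 ∨ ¬(x1 ∨ T)) ∨ (¬¬x1 ∧ ((x1 ∧ T) ∨ (T ∨ x1)))
  →4  (¬x0 ∨ (¬x1 ∧ ¬T)) ∨ (¬¬x1 ∧ ((x1 ∧ T) ∨ (T ∨ x1)))
  →5  (¬x0 ∨ (¬x1 ∧ F)) ∨ (¬¬x1 ∧ ((x1 ∧ T) ∨ (T ∨ x1)))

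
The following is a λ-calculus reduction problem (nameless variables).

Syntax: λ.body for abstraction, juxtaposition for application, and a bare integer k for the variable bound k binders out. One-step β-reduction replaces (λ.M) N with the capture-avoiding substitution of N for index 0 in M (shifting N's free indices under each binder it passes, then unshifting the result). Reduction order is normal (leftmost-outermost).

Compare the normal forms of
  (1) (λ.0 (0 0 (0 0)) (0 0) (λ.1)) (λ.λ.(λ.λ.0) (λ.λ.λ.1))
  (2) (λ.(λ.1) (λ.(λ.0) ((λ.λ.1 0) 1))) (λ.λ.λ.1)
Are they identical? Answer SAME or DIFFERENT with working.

Term A:
  start: (λ.0 (0 0 (0 0)) (0 0) (λ.1)) (λ.λ.(λ.λ.0) (λ.λ.λ.1))
  step 1: (λ.λ.(λ.λ.0) (λ.λ.λ.1)) ((λ.λ.(λ.λ.0) (λ.λ.λ.1)) (λ.λ.(λ.λ.0) (λ.λ.λ.1)) ((λ.λ.(λ.λ.0) (λ.λ.λ.1)) (λ.λ.(λ.λ.0) (λ.λ.λ.1)))) ((λ.λ.(λ.λ.0) (λ.λ.λ.1)) (λ.λ.(λ.λ.0) (λ.λ.λ.1))) (λ.λ.λ.(λ.λ.0) (λ.λ.λ.1))
  step 2: (λ.(λ.λ.0) (λ.λ.λ.1)) ((λ.λ.(λ.λ.0) (λ.λ.λ.1)) (λ.λ.(λ.λ.0) (λ.λ.λ.1))) (λ.λ.λ.(λ.λ.0) (λ.λ.λ.1))
  step 3: (λ.λ.0) (λ.λ.λ.1) (λ.λ.λ.(λ.λ.0) (λ.λ.λ.1))
  step 4: (λ.0) (λ.λ.λ.(λ.λ.0) (λ.λ.λ.1))
  step 5: λ.λ.λ.(λ.λ.0) (λ.λ.λ.1)
  step 6: λ.λ.λ.λ.0

Term B:
  start: (λ.(λ.1) (λ.(λ.0) ((λ.λ.1 0) 1))) (λ.λ.λ.1)
  step 1: (λ.λ.λ.λ.1) (λ.(λ.0) ((λ.λ.1 0) (λ.λ.λ.1)))
  step 2: λ.λ.λ.1

Answer: DIFFERENT — A ⇓ λ.λ.λ.λ.0, B ⇓ λ.λ.λ.1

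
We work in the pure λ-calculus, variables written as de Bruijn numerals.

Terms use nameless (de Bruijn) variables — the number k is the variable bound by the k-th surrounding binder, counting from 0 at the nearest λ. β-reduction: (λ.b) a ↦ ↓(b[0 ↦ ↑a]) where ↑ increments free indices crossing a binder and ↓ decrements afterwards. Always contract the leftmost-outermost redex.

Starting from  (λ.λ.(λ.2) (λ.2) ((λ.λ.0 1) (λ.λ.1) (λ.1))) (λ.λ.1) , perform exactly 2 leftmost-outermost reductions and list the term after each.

  start: (λ.λ.(λ.2) (λ.2) ((λ.λ.0 1) (λ.λ.1) (λ.1))) (λ.λ.1)
  step 1: λ.(λ.λ.λ.1) (λ.λ.λ.1) ((λ.λ.0 1) (λ.λ.1) (λ.1))
  step 2: λ.(λ.λ.1) ((λ.λ.0 1) (λ.λ.1) (λ.1))

Answer: after 2 steps: λ.(λ.λ.1) ((λ.λ.0 1) (λ.λ.1) (λ.1))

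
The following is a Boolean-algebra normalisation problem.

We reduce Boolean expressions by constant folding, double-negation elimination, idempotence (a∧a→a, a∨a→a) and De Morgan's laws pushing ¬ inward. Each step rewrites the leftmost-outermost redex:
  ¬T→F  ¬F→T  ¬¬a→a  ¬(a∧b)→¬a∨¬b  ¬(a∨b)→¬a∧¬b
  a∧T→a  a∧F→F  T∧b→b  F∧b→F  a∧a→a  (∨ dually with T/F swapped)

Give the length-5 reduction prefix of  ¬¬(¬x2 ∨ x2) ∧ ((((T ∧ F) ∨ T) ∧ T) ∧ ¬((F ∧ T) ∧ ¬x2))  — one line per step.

  start: ¬¬(¬x2 ∨ x2) ∧ ((((T ∧ F) ∨ T) ∧ T) ∧ ¬((F ∧ T) ∧ ¬x2))
  →1  (¬x2 ∨ x2) ∧ ((((T ∧ F) ∨ T) ∧ T) ∧ ¬((F ∧ T) ∧ ¬x2))
  →2  (¬x2 ∨ x2) ∧ (((T ∧ F) ∨ T) ∧ ¬((F ∧ T) ∧ ¬x2))
  →3  (¬x2 ∨ x2) ∧ (T ∧ ¬((F ∧ T) ∧ ¬x2))
  →4  (¬x2 ∨ x2) ∧ ¬((F ∧ T) ∧ ¬x2)
  →5  (¬x2 ∨ x2) ∧ (¬(F ∧ T) ∨ ¬¬x2)

Answer: after 5 steps: (¬x2 ∨ x2) ∧ (¬(F ∧ T) ∨ ¬¬x2)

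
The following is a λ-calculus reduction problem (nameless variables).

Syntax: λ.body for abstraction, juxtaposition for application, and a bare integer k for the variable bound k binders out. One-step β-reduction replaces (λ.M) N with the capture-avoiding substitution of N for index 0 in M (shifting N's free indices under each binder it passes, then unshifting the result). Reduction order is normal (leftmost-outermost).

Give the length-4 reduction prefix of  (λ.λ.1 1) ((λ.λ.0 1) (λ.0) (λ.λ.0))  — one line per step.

Answer: after 4 steps: λ.(λ.0) ((λ.λ.0 1) (λ.0) (λ.λ.0))

Reduction:
  start: (λ.λ.1 1) ((λ.λ.0 1) (λ.0) (λ.λ.0))
  [1] λ.(λ.λ.0 1) (λ.0) (λ.λ.0) ((λ.λ.0 1) (λ.0) (λ.λ.0))
  [2] λ.(λ.0 (λ.0)) (λ.λ.0) ((λ.λ.0 1) (λ.0) (λ.λ.0))
  [3] λ.(λ.λ.0) (λ.0) ((λ.λ.0 1) (λ.0) (λ.λ.0))
  [4] λ.(λ.0) ((λ.λ.0 1) (λ.0) (λ.λ.0))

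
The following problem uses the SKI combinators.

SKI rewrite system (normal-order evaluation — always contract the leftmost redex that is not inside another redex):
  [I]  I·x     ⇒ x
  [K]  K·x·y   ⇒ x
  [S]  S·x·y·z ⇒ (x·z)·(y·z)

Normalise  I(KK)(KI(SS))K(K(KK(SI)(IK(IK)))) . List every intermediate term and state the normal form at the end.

  start: I(KK)(KI(SS))K(K(KK(SI)(IK(IK))))
  step 1: KK(KI(SS))K(K(KK(SI)(IK(IK))))
  step 2: KK(K(KK(SI)(IK(IK))))
  step 3: K

Answer: normal form = K  (in 3 steps)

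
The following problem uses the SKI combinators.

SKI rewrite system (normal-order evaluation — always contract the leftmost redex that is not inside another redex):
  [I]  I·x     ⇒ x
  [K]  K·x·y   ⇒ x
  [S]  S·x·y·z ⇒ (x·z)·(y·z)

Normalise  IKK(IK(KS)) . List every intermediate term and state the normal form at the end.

Answer: normal form = K  (in 2 steps)

Working:
  start: IKK(IK(KS))
  →1  KK(IK(KS))
  →2  K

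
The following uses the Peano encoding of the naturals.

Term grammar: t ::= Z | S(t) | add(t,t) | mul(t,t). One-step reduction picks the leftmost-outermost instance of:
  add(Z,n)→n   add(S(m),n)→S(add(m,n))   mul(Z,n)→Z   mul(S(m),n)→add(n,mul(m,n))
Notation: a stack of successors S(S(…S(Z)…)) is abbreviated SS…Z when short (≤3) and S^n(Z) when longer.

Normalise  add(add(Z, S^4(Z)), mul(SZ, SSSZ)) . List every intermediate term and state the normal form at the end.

Answer: normal form = S^7(Z)  (in 12 steps)

Working:
  start: add(add(Z, S^4(Z)), mul(SZ, SSSZ))
  step 1: add(S^4(Z), mul(SZ, SSSZ))
  step 2: S(add(SSSZ, mul(SZ, SSSZ)))
  step 3: S(S(add(SSZ, mul(SZ, SSSZ))))
  step 4: S(S(S(add(SZ, mul(SZ, SSSZ)))))
  step 5: S(S(S(S(add(Z, mul(SZ, SSSZ))))))
  step 6: S(S(S(S(mul(SZ, SSSZ)))))
  step 7: S(S(S(S(add(SSSZ, mul(Z, SSSZ))))))
  step 8: S(S(S(S(S(add(SSZ, mul(Z, SSSZ)))))))
  step 9: S(S(S(S(S(S(add(SZ, mul(Z, SSSZ))))))))
  step 10: S(S(S(S(S(S(S(add(Z, mul(Z, SSSZ)))))))))
  step 11: S(S(S(S(S(S(S(mul(Z, SSSZ))))))))
  step 12: S^7(Z)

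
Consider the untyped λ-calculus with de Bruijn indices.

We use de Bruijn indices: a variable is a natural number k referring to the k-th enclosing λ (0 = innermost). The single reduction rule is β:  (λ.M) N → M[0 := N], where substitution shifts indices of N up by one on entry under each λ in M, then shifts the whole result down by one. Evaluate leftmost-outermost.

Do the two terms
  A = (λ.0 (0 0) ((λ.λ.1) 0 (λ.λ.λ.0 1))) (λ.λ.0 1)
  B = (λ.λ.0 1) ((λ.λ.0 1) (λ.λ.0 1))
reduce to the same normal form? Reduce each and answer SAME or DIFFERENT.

Term A:
  start: (λ.0 (0 0) ((λ.λ.1) 0 (λ.λ.λ.0 1))) (λ.λ.0 1)
  step 1: (λ.λ.0 1) ((λ.λ.0 1) (λ.λ.0 1)) ((λ.λ.1) (λ.λ.0 1) (λ.λ.λ.0 1))
  step 2: (λ.0 ((λ.λ.0 1) (λ.λ.0 1))) ((λ.λ.1) (λ.λ.0 1) (λ.λ.λ.0 1))
  step 3: (λ.λ.1) (λ.λ.0 1) (λ.λ.λ.0 1) ((λ.λ.0 1) (λ.λ.0 1))
  step 4: (λ.λ.λ.0 1) (λ.λ.λ.0 1) ((λ.λ.0 1) (λ.λ.0 1))
  step 5: (λ.λ.0 1) ((λ.λ.0 1) (λ.λ.0 1))
  step 6: λ.0 ((λ.λ.0 1) (λ.λ.0 1))
  step 7: λ.0 (λ.0 (λ.λ.0 1))

Term B:
  start: (λ.λ.0 1) ((λ.λ.0 1) (λ.λ.0 1))
  step 1: λ.0 ((λ.λ.0 1) (λ.λ.0 1))
  step 2: λ.0 (λ.0 (λ.λ.0 1))

Answer: SAME — A ⇓ λ.0 (λ.0 (λ.λ.0 1)), B ⇓ λ.0 (λ.0 (λ.λ.0 1))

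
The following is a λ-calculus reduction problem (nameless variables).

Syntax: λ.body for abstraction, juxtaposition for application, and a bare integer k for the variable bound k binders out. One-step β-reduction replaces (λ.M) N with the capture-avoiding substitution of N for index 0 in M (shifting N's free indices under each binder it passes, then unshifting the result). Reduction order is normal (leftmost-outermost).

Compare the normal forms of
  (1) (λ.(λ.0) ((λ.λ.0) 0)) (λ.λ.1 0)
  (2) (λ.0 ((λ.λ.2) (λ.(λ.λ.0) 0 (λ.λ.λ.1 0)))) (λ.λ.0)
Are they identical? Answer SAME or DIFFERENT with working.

Term A:
  start: (λ.(λ.0) ((λ.λ.0) 0)) (λ.λ.1 0)
  →1  (λ.0) ((λ.λ.0) (λ.λ.1 0))
  →2  (λ.λ.0) (λ.λ.1 0)
  →3  λ.0

Term B:
  start: (λ.0 ((λ.λ.2) (λ.(λ.λ.0) 0 (λ.λ.λ.1 0)))) (λ.λ.0)
  →1  (λ.λ.0) ((λ.λ.λ.λ.0) (λ.(λ.λ.0) 0 (λ.λ.λ.1 0)))
  →2  λ.0

Answer: SAME — A ⇓ λ.0, B ⇓ λ.0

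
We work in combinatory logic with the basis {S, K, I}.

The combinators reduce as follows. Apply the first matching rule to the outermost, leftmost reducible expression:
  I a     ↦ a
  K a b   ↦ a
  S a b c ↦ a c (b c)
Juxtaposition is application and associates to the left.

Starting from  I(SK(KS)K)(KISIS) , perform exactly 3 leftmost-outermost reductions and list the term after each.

Answer: after 3 steps: K(KISIS)

Reduction:
  start: I(SK(KS)K)(KISIS)
  step 1: SK(KS)K(KISIS)
  step 2: KK(KSK)(KISIS)
  step 3: K(KISIS)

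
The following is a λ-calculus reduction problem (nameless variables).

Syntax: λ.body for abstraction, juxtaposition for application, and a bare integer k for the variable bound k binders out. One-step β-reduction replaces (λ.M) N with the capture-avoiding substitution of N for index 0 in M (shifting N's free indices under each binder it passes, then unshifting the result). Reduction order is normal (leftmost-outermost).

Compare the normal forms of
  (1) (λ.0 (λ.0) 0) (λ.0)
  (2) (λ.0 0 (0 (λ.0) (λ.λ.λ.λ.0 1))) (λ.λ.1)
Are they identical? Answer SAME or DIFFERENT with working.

Term A:
  start: (λ.0 (λ.0) 0) (λ.0)
  step 1: (λ.0) (λ.0) (λ.0)
  step 2: (λ.0) (λ.0)
  step 3: λ.0

Term B:
  start: (λ.0 0 (0 (λ.0) (λ.λ.λ.λ.0 1))) (λ.λ.1)
  step 1: (λ.λ.1) (λ.λ.1) ((λ.λ.1) (λ.0) (λ.λ.λ.λ.0 1))
  step 2: (λ.λ.λ.1) ((λ.λ.1) (λ.0) (λ.λ.λ.λ.0 1))
  step 3: λ.λ.1

Answer: DIFFERENT — A ⇓ λ.0, B ⇓ λ.λ.1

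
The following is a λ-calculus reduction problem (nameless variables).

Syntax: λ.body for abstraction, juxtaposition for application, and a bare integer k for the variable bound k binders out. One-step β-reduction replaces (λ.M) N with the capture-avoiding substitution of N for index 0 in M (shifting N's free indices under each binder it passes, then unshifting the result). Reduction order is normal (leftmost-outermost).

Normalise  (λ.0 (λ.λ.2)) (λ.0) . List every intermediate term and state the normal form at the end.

  start: (λ.0 (λ.λ.2)) (λ.0)
  [1] (λ.0) (λ.λ.λ.0)
  [2] λ.λ.λ.0

Answer: normal form = λ.λ.λ.0  (in 2 steps)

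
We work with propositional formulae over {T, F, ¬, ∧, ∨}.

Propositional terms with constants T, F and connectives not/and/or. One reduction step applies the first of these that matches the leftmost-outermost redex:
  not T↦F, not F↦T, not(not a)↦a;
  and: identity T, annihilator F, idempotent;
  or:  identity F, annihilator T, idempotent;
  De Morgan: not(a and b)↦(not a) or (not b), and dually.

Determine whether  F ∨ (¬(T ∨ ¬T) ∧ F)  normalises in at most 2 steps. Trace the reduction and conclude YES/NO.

  start: F ∨ (¬(T ∨ ¬T) ∧ F)
  →1  ¬(T ∨ ¬T) ∧ F
  →2  F

Answer: YES — reaches normal form F in 2 ≤ 2 steps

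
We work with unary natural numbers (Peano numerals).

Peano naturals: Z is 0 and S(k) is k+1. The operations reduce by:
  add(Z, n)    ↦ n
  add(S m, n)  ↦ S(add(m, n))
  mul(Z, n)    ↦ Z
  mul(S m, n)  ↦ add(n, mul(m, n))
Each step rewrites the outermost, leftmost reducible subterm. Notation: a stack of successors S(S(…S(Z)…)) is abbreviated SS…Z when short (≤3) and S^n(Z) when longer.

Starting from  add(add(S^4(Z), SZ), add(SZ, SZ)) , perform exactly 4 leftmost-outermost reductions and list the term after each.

  start: add(add(S^4(Z), SZ), add(SZ, SZ))
  step 1: add(S(add(SSSZ, SZ)), add(SZ, SZ))
  step 2: S(add(add(SSSZ, SZ), add(SZ, SZ)))
  step 3: S(add(S(add(SSZ, SZ)), add(SZ, SZ)))
  step 4: S(S(add(add(SSZ, SZ), add(SZ, SZ))))

Answer: after 4 steps: S(S(add(add(SSZ, SZ), add(SZ, SZ))))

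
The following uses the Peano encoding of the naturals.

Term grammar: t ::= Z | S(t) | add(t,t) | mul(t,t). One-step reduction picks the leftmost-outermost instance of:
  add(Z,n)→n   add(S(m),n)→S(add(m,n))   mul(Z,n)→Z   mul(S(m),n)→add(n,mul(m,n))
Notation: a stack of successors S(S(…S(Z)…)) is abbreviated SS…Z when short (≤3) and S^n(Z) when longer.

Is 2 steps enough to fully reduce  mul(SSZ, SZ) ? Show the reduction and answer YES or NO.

  start: mul(SSZ, SZ)
  [1] add(SZ, mul(SZ, SZ))
  [2] S(add(Z, mul(SZ, SZ)))

Answer: NO — after 2 steps the term is S(add(Z, mul(SZ, SZ))), not yet normal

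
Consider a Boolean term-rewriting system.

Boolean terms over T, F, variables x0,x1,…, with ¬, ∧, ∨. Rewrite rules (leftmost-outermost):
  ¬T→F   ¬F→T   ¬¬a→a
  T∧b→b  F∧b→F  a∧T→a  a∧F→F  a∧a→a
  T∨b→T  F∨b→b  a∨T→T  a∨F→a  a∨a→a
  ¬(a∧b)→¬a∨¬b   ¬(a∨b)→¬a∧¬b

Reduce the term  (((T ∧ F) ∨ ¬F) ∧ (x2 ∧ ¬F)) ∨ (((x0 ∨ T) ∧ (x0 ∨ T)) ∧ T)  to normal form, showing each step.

Answer: normal form = T  (in 10 steps)

Reduction:
  start: (((T ∧ F) ∨ ¬F) ∧ (x2 ∧ ¬F)) ∨ (((x0 ∨ T) ∧ (x0 ∨ T)) ∧ T)
  [1] ((F ∨ ¬F) ∧ (x2 ∧ ¬F)) ∨ (((x0 ∨ T) ∧ (x0 ∨ T)) ∧ T)
  [2] (¬F ∧ (x2 ∧ ¬F)) ∨ (((x0 ∨ T) ∧ (x0 ∨ T)) ∧ T)
  [3] (T ∧ (x2 ∧ ¬F)) ∨ (((x0 ∨ T) ∧ (x0 ∨ T)) ∧ T)
  [4] (x2 ∧ ¬F) ∨ (((x0 ∨ T) ∧ (x0 ∨ T)) ∧ T)
  [5] (x2 ∧ T) ∨ (((x0 ∨ T) ∧ (x0 ∨ T)) ∧ T)
  [6] x2 ∨ (((x0 ∨ T) ∧ (x0 ∨ T)) ∧ T)
  [7] x2 ∨ ((x0 ∨ T) ∧ (x0 ∨ T))
  [8] x2 ∨ (x0 ∨ T)
  [9] x2 ∨ T
  [10] T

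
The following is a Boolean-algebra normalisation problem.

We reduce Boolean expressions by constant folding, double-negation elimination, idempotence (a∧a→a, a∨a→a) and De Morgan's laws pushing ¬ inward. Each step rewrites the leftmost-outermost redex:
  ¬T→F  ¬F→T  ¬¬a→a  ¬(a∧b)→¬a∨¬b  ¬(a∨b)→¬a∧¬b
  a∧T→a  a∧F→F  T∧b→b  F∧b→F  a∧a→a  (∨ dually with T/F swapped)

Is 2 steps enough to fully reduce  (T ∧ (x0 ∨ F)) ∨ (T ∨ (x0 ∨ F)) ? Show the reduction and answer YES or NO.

Answer: NO — after 2 steps the term is x0 ∨ (T ∨ (x0 ∨ F)), not yet normal

Reduction:
  start: (T ∧ (x0 ∨ F)) ∨ (T ∨ (x0 ∨ F))
  →1  (x0 ∨ F) ∨ (T ∨ (x0 ∨ F))
  →2  x0 ∨ (T ∨ (x0 ∨ F))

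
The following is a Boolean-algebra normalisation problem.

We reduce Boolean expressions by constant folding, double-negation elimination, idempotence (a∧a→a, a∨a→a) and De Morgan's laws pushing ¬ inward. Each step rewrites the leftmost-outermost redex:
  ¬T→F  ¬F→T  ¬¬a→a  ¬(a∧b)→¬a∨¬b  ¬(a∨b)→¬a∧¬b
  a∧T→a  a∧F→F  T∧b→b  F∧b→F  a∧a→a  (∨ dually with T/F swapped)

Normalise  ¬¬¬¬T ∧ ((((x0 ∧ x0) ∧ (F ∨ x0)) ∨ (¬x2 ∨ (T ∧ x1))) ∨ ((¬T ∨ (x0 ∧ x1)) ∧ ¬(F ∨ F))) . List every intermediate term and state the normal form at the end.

Answer: normal form = (x0 ∨ (¬x2 ∨ x1)) ∨ (x0 ∧ x1)  (in 13 steps)

Working:
  start: ¬¬¬¬T ∧ ((((x0 ∧ x0) ∧ (F ∨ x0)) ∨ (¬x2 ∨ (T ∧ x1))) ∨ ((¬T ∨ (x0 ∧ x1)) ∧ ¬(F ∨ F)))
  [1] ¬¬T ∧ ((((x0 ∧ x0) ∧ (F ∨ x0)) ∨ (¬x2 ∨ (T ∧ x1))) ∨ ((¬T ∨ (x0 ∧ x1)) ∧ ¬(F ∨ F)))
  [2] T ∧ ((((x0 ∧ x0) ∧ (F ∨ x0)) ∨ (¬x2 ∨ (T ∧ x1))) ∨ ((¬T ∨ (x0 ∧ x1)) ∧ ¬(F ∨ F)))
  [3] (((x0 ∧ x0) ∧ (F ∨ x0)) ∨ (¬x2 ∨ (T ∧ x1))) ∨ ((¬T ∨ (x0 ∧ x1)) ∧ ¬(F ∨ F))
  [4] ((x0 ∧ (F ∨ x0)) ∨ (¬x2 ∨ (T ∧ x1))) ∨ ((¬T ∨ (x0 ∧ x1)) ∧ ¬(F ∨ F))
  [5] ((x0 ∧ x0) ∨ (¬x2 ∨ (T ∧ x1))) ∨ ((¬T ∨ (x0 ∧ x1)) ∧ ¬(F ∨ F))
  [6] (x0 ∨ (¬x2 ∨ (T ∧ x1))) ∨ ((¬T ∨ (x0 ∧ x1)) ∧ ¬(F ∨ F))
  [7] (x0 ∨ (¬x2 ∨ x1)) ∨ ((¬T ∨ (x0 ∧ x1)) ∧ ¬(F ∨ F))
  [8] (x0 ∨ (¬x2 ∨ x1)) ∨ ((F ∨ (x0 ∧ x1)) ∧ ¬(F ∨ F))
  [9] (x0 ∨ (¬x2 ∨ x1)) ∨ ((x0 ∧ x1) ∧ ¬(F ∨ F))
  [10] (x0 ∨ (¬x2 ∨ x1)) ∨ ((x0 ∧ x1) ∧ (¬F ∧ ¬F))
  [11] (x0 ∨ (¬x2 ∨ x1)) ∨ ((x0 ∧ x1) ∧ ¬F)
  [12] (x0 ∨ (¬x2 ∨ x1)) ∨ ((x0 ∧ x1) ∧ T)
  [13] (x0 ∨ (¬x2 ∨ x1)) ∨ (x0 ∧ x1)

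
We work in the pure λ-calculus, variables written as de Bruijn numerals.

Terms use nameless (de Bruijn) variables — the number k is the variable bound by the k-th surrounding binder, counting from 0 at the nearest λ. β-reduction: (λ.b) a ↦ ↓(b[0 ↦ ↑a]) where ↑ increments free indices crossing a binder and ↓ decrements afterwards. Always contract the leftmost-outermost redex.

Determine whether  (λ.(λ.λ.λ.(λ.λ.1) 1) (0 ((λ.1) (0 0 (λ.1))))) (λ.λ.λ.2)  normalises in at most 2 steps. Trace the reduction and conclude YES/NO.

  start: (λ.(λ.λ.λ.(λ.λ.1) 1) (0 ((λ.1) (0 0 (λ.1))))) (λ.λ.λ.2)
  →1  (λ.λ.λ.(λ.λ.1) 1) ((λ.λ.λ.2) ((λ.λ.λ.λ.2) ((λ.λ.λ.2) (λ.λ.λ.2) (λ.λ.λ.λ.2))))
  →2  λ.λ.(λ.λ.1) 1

Answer: NO — after 2 steps the term is λ.λ.(λ.λ.1) 1, not yet normal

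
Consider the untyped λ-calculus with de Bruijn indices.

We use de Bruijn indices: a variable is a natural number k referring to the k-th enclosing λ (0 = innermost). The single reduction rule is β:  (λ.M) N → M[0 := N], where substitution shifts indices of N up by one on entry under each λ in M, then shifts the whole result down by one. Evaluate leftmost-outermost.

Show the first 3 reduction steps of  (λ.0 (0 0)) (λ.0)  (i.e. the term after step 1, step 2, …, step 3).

  start: (λ.0 (0 0)) (λ.0)
  →1  (λ.0) ((λ.0) (λ.0))
  →2  (λ.0) (λ.0)
  →3  λ.0

Answer: after 3 steps: λ.0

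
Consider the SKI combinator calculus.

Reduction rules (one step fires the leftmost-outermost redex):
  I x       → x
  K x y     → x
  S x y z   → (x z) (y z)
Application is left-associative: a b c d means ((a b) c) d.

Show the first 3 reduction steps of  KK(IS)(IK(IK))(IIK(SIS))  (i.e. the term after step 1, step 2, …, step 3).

Answer: after 3 steps: K(IK)

Working:
  start: KK(IS)(IK(IK))(IIK(SIS))
  →1  K(IK(IK))(IIK(SIS))
  →2  IK(IK)
  →3  K(IK)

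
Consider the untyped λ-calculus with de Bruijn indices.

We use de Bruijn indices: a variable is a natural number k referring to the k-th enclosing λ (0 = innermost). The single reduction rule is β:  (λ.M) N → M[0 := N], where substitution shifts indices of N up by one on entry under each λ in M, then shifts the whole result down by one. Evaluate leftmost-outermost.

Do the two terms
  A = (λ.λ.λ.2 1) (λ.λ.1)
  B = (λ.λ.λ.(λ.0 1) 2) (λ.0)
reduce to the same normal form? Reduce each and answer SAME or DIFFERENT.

Term A:
  start: (λ.λ.λ.2 1) (λ.λ.1)
  →1  λ.λ.(λ.λ.1) 1
  →2  λ.λ.λ.2

Term B:
  start: (λ.λ.λ.(λ.0 1) 2) (λ.0)
  →1  λ.λ.(λ.0 1) (λ.0)
  →2  λ.λ.(λ.0) 0
  →3  λ.λ.0

Answer: DIFFERENT — A ⇓ λ.λ.λ.2, B ⇓ λ.λ.0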